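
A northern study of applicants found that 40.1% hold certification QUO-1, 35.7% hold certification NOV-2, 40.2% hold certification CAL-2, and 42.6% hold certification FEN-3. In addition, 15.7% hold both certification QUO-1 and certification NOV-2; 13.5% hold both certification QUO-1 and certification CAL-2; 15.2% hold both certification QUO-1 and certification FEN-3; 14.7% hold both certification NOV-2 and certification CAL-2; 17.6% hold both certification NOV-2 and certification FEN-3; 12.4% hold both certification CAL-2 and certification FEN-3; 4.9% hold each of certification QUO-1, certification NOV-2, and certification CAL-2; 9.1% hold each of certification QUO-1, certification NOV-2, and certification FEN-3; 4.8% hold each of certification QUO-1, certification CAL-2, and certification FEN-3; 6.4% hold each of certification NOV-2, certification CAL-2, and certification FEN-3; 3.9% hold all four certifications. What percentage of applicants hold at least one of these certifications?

90.8%

Apply inclusion-exclusion:
P(union) = 40.1 + 35.7 + 40.2 + 42.6 − 15.7 − 13.5 − 15.2 − 14.7 − 17.6 − 12.4 + 4.9 + 9.1 + 4.8 + 6.4 − 3.9 = 90.8%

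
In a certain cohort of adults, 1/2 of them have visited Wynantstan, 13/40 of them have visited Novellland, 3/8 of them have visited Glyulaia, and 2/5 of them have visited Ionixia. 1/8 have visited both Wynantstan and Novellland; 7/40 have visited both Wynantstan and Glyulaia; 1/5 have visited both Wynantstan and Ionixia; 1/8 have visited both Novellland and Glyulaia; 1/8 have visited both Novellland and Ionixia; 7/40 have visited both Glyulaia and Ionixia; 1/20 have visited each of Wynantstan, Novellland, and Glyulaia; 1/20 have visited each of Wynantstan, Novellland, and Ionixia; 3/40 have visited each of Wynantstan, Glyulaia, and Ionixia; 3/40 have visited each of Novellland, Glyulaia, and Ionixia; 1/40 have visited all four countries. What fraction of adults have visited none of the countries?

1/10

By inclusion-exclusion,
P(≥1) = 1/2 + 13/40 + 3/8 + 2/5 − 1/8 − 7/40 − 1/5 − 1/8 − 1/8 − 7/40 + 1/20 + 1/20 + 3/40 + 3/40 − 1/40 = 9/10
P(none) = 1 − 9/10 = 1/10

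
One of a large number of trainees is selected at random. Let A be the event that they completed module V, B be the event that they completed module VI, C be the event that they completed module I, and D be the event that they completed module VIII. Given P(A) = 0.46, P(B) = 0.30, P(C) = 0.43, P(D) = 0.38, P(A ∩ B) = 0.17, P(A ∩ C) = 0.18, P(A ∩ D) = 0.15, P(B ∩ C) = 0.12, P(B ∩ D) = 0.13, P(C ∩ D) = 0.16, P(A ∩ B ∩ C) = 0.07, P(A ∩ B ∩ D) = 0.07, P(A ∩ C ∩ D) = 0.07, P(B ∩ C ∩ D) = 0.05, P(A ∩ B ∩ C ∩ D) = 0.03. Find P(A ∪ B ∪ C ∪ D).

Apply inclusion-exclusion:
P(A ∪ B ∪ C ∪ D) = 0.46 + 0.30 + 0.43 + 0.38 − 0.17 − 0.18 − 0.15 − 0.12 − 0.13 − 0.16 + 0.07 + 0.07 + 0.07 + 0.05 − 0.03 = 0.89

0.89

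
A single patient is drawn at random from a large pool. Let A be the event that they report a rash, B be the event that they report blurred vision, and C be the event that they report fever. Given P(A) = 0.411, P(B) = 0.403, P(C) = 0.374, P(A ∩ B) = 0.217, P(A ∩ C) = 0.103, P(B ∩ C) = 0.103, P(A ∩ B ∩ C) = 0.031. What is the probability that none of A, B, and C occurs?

0.204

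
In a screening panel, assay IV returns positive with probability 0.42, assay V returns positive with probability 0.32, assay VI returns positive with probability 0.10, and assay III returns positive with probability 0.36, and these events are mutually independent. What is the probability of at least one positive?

0.7728256

P(none) = (1 − 0.42) × (1 − 0.32) × (1 − 0.10) × (1 − 0.36) = 0.58 × 0.68 × 0.90 × 0.64 = 0.2271744
P(at least one) = 1 − 0.2271744 = 0.7728256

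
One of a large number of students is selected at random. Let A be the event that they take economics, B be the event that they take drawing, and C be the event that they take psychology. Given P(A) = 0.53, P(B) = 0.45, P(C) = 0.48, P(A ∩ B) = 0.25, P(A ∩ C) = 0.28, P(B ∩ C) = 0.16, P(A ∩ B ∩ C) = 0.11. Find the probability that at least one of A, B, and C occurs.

P(A ∪ B ∪ C) = 0.53 + 0.45 + 0.48 − 0.25 − 0.28 − 0.16 + 0.11 = 0.88

0.88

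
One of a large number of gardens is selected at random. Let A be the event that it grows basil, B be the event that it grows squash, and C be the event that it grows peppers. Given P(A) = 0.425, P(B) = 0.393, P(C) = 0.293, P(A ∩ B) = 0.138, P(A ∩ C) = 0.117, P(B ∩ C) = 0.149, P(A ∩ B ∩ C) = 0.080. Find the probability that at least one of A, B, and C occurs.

0.787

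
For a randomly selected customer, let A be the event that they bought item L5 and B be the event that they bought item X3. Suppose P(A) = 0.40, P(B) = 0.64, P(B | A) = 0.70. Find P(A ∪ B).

0.76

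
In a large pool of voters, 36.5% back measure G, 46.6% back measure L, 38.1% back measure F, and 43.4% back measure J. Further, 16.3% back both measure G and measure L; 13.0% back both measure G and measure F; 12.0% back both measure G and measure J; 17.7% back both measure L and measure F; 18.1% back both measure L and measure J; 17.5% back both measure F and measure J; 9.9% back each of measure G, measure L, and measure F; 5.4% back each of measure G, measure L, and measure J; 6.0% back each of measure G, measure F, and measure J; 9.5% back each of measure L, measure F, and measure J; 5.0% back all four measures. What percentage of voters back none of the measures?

4.2%

By inclusion–exclusion:
P(at least one) = 36.5 + 46.6 + 38.1 + 43.4 − 16.3 − 13.0 − 12.0 − 17.7 − 18.1 − 17.5 + 9.9 + 5.4 + 6.0 + 9.5 − 5.0 = 95.8%
P(none) = 100% − 95.8% = 4.2%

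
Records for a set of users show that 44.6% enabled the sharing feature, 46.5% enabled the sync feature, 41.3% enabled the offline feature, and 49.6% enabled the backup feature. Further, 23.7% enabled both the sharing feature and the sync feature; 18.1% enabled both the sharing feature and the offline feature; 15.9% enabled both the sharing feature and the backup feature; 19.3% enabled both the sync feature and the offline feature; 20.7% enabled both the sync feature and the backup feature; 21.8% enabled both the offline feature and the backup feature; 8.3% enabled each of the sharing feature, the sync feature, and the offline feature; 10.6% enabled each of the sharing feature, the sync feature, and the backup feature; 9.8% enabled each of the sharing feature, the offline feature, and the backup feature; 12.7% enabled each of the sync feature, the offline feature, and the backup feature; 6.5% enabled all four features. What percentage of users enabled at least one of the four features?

97.4%

P(union) = 44.6 + 46.5 + 41.3 + 49.6 − 23.7 − 18.1 − 15.9 − 19.3 − 20.7 − 21.8 + 8.3 + 10.6 + 9.8 + 12.7 − 6.5 = 97.4%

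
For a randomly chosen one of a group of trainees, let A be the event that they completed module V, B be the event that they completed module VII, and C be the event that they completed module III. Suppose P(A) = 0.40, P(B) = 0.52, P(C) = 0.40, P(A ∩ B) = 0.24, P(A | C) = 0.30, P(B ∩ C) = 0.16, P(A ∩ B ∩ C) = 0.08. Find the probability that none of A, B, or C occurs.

0.12

P(A ∩ C) = P(C)·P(A|C) = 0.40 × 0.30 = 0.12
P(A ∪ B ∪ C) = 0.40 + 0.52 + 0.40 − 0.24 − 0.12 − 0.16 + 0.08 = 0.88
P(none) = 1 − 0.88 = 0.12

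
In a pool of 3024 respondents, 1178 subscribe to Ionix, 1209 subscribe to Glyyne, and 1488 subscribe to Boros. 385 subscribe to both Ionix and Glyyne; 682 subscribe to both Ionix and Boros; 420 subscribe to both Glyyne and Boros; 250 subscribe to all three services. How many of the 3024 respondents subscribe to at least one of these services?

Inclusion–exclusion gives
|at least one| = 1178 + 1209 + 1488 − 385 − 682 − 420 + 250 = 2638

2638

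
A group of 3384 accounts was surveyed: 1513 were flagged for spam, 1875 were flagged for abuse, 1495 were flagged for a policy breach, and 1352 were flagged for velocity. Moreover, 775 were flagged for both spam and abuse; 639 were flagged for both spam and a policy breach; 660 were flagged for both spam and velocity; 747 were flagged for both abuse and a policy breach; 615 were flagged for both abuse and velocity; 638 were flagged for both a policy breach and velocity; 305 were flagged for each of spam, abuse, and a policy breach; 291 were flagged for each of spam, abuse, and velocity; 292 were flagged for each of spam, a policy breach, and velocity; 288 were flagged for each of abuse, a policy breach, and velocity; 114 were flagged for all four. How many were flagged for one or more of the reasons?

3223

N(≥1) = 1513 + 1875 + 1495 + 1352 − 775 − 639 − 660 − 747 − 615 − 638 + 305 + 291 + 292 + 288 − 114 = 3223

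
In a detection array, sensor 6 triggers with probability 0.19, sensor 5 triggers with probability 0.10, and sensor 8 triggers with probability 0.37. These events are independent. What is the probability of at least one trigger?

0.54073

Since the events are independent, P(none) is the product of the individual non-occurrence probabilities.
P(none) = (1 − 0.19) × (1 − 0.10) × (1 − 0.37) = 0.81 × 0.90 × 0.63 = 0.45927
P(at least one) = 1 − 0.45927 = 0.54073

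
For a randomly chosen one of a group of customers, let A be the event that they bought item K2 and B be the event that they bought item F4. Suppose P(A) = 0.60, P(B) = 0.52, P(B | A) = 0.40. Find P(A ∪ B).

0.88

P(A ∩ B) = P(A)·P(B|A) = 0.60 × 0.40 = 0.24
P(A ∪ B) = 0.60 + 0.52 − 0.24 = 0.88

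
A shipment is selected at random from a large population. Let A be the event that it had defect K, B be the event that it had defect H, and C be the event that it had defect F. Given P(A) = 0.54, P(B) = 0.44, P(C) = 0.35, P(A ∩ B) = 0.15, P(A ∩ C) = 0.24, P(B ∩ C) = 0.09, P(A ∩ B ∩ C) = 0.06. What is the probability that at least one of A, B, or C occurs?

Inclusion–exclusion gives
P(A ∪ B ∪ C) = 0.54 + 0.44 + 0.35 − 0.15 − 0.24 − 0.09 + 0.06 = 0.91

0.91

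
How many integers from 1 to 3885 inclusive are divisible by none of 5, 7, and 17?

2507

By inclusion–exclusion:
777 + 555 + 228 − 111 − 45 − 32 + 6 = 1378
3885 − 1378 = 2507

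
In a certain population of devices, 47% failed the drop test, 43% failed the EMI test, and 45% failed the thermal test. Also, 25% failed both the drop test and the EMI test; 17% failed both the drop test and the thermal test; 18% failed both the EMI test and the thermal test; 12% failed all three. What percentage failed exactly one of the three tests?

Using the inclusion–exclusion count for exactly one event:
P(exactly one) = 47 + 43 + 45 − 2·25 − 2·17 − 2·18 + 3·12 = 51%

51%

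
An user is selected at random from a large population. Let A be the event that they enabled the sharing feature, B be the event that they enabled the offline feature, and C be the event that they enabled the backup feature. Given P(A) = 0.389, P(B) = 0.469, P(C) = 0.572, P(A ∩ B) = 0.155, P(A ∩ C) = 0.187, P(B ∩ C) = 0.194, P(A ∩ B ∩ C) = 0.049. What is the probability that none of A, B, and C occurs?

0.057

Inclusion–exclusion gives
P(A ∪ B ∪ C) = 0.389 + 0.469 + 0.572 − 0.155 − 0.187 − 0.194 + 0.049 = 0.943
P(none) = 1 − 0.943 = 0.057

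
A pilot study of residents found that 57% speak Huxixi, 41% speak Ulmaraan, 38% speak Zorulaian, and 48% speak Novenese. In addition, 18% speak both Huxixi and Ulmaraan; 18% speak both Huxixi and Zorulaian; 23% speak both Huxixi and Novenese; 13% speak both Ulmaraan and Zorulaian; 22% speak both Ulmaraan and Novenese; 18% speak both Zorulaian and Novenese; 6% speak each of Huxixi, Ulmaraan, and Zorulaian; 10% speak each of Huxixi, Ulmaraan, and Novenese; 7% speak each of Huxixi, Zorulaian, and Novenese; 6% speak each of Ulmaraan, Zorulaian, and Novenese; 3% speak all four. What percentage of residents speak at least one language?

98%

P(at least one) = 57 + 41 + 38 + 48 − 18 − 18 − 23 − 13 − 22 − 18 + 6 + 10 + 7 + 6 − 3 = 98%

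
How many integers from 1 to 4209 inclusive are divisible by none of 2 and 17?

1981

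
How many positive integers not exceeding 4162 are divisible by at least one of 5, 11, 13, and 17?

floor(4162/5) + floor(4162/11) + floor(4162/13) + floor(4162/17) − floor(4162/55) − floor(4162/65) − floor(4162/85) − floor(4162/143) − floor(4162/187) − floor(4162/221) + floor(4162/715) + floor(4162/935) + floor(4162/1105) + floor(4162/2431) − floor(4162/12155) = 832 + 378 + 320 + 244 − 75 − 64 − 48 − 29 − 22 − 18 + 5 + 4 + 3 + 1 − 0 = 1531

1531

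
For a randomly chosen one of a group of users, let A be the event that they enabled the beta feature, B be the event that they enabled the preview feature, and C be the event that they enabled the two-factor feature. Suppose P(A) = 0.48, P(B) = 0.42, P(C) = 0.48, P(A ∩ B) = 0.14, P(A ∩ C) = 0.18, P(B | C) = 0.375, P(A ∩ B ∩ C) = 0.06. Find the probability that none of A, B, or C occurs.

0.06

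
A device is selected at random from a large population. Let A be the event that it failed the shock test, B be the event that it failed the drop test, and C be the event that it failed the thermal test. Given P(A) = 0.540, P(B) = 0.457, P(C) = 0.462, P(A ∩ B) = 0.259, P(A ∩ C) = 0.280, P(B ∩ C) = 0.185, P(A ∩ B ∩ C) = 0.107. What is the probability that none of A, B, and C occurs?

By inclusion–exclusion:
P(A ∪ B ∪ C) = 0.540 + 0.457 + 0.462 − 0.259 − 0.280 − 0.185 + 0.107 = 0.842
P(none) = 1 − 0.842 = 0.158

0.158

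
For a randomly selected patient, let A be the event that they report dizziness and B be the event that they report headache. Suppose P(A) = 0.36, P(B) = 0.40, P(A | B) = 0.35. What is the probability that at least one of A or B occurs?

P(A ∩ B) = P(B)·P(A|B) = 0.40 × 0.35 = 0.14
Inclusion–exclusion gives
P(A ∪ B) = 0.36 + 0.40 − 0.14 = 0.62

0.62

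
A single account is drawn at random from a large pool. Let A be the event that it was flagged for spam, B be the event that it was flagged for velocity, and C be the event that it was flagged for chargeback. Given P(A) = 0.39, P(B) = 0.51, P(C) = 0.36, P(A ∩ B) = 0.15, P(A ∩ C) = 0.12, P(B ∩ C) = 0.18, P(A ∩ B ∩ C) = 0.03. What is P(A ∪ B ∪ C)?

Using inclusion–exclusion:
P(A ∪ B ∪ C) = 0.39 + 0.51 + 0.36 − 0.15 − 0.12 − 0.18 + 0.03 = 0.84

0.84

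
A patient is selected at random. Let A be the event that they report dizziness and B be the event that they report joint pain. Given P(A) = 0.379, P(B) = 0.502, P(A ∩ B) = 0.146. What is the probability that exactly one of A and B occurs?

0.589

By inclusion–exclusion (exactly-one form):
P(exactly one) = 0.379 + 0.502 − 2·0.146 = 0.589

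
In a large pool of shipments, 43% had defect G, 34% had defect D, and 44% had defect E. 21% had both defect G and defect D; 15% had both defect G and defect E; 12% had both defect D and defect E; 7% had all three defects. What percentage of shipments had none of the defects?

Apply inclusion-exclusion:
P(≥1) = 43 + 34 + 44 − 21 − 15 − 12 + 7 = 80%
P(none) = 100% − 80% = 20%

20%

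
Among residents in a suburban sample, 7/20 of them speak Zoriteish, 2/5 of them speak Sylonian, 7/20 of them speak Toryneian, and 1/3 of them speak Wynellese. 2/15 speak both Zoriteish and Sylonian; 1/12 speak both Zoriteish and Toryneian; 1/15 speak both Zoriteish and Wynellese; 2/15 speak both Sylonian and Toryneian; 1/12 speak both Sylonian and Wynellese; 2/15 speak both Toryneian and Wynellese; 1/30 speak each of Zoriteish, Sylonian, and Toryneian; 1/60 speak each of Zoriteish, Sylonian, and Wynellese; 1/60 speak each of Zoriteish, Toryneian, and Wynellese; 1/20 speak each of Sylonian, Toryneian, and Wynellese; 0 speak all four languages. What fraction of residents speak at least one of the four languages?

By inclusion-exclusion,
P(at least one) = 7/20 + 2/5 + 7/20 + 1/3 − 2/15 − 1/12 − 1/15 − 2/15 − 1/12 − 2/15 + 1/30 + 1/60 + 1/60 + 1/20 − 0 = 11/12

11/12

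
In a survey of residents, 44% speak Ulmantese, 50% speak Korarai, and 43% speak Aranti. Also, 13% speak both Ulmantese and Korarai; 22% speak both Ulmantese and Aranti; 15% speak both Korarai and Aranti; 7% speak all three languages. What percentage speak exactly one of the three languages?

Using the inclusion–exclusion count for exactly one event:
P(exactly one) = 44 + 50 + 43 − 2·13 − 2·22 − 2·15 + 3·7 = 58%

58%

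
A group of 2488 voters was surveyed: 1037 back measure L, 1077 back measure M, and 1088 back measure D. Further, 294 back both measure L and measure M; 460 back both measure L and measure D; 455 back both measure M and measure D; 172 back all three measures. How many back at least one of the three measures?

|union| = 1037 + 1077 + 1088 − 294 − 460 − 455 + 172 = 2165

2165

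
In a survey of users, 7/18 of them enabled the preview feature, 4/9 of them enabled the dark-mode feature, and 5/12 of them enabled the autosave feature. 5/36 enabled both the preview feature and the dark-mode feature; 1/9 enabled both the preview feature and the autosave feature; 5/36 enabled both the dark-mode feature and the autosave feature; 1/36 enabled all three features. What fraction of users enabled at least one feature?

8/9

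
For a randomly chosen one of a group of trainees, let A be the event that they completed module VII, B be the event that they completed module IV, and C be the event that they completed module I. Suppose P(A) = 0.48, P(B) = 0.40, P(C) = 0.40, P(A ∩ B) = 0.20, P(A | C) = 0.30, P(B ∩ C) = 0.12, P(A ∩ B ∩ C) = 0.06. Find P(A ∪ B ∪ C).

0.90

P(A ∩ C) = P(C)·P(A|C) = 0.40 × 0.30 = 0.12
P(A ∪ B ∪ C) = 0.48 + 0.40 + 0.40 − 0.20 − 0.12 − 0.12 + 0.06 = 0.90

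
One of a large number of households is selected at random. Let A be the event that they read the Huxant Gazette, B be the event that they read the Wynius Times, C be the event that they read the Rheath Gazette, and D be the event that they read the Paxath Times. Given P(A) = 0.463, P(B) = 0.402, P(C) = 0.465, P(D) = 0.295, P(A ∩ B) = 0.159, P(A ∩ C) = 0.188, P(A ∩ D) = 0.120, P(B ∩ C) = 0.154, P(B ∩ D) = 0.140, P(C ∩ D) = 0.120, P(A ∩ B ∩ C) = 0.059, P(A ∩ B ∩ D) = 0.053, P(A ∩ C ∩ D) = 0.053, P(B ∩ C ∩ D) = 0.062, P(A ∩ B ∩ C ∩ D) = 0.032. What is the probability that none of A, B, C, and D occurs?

By inclusion-exclusion,
P(A ∪ B ∪ C ∪ D) = 0.463 + 0.402 + 0.465 + 0.295 − 0.159 − 0.188 − 0.120 − 0.154 − 0.140 − 0.120 + 0.059 + 0.053 + 0.053 + 0.062 − 0.032 = 0.939
P(none) = 1 − 0.939 = 0.061

0.061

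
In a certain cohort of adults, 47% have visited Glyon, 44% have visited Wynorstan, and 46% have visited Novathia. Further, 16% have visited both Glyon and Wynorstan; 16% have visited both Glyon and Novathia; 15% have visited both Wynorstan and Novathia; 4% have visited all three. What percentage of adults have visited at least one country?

94%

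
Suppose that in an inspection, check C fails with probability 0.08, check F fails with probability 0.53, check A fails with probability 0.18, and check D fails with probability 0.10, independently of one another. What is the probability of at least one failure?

0.6808888

P(none) = (1 − 0.08) × (1 − 0.53) × (1 − 0.18) × (1 − 0.10) = 0.92 × 0.47 × 0.82 × 0.90 = 0.3191112
P(at least one) = 1 − 0.3191112 = 0.6808888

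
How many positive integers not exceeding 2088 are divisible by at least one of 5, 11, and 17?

658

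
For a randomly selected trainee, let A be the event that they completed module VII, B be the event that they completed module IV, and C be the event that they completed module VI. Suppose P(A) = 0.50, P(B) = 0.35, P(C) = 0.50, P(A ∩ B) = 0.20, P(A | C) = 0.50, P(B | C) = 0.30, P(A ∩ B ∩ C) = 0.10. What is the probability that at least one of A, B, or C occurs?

P(A ∩ C) = P(C)·P(A|C) = 0.50 × 0.50 = 0.25
P(B ∩ C) = P(C)·P(B|C) = 0.50 × 0.30 = 0.15
Inclusion–exclusion gives
P(A ∪ B ∪ C) = 0.50 + 0.35 + 0.50 − 0.20 − 0.25 − 0.15 + 0.10 = 0.85

0.85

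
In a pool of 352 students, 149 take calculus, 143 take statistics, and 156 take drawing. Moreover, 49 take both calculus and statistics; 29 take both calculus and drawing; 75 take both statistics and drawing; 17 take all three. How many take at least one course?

312

By inclusion–exclusion:
|union| = 149 + 143 + 156 − 49 − 29 − 75 + 17 = 312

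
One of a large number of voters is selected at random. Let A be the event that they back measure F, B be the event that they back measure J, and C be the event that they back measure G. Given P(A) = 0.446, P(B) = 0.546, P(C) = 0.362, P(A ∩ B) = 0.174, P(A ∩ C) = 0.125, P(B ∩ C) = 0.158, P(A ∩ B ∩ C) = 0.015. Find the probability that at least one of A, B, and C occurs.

By inclusion-exclusion,
P(A ∪ B ∪ C) = 0.446 + 0.546 + 0.362 − 0.174 − 0.125 − 0.158 + 0.015 = 0.912

0.912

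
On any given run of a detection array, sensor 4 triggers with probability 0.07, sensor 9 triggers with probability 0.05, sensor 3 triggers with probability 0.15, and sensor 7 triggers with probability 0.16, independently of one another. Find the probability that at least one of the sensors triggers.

P(none) = (1 − 0.07) × (1 − 0.05) × (1 − 0.15) × (1 − 0.16) = 0.93 × 0.95 × 0.85 × 0.84 = 0.630819
P(at least one) = 1 − 0.630819 = 0.369181

0.369181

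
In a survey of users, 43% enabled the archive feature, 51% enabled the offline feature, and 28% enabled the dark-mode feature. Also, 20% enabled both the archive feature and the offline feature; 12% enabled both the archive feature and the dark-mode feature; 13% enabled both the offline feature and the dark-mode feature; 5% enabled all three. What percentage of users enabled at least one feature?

Using inclusion–exclusion:
P(≥1) = 43 + 51 + 28 − 20 − 12 − 13 + 5 = 82%

82%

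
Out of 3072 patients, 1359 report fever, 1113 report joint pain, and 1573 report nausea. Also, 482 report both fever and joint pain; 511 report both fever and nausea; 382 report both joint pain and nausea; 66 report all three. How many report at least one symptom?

2736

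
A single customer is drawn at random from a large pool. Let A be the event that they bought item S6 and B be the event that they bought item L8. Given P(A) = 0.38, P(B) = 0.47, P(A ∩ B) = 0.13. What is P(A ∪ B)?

Apply inclusion-exclusion:
P(A ∪ B) = 0.38 + 0.47 − 0.13 = 0.72

0.72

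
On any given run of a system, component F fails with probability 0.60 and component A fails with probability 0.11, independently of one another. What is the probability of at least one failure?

0.644

Independence gives P(none) = ∏(1 − pᵢ).
P(none) = (1 − 0.60) × (1 − 0.11) = 0.40 × 0.89 = 0.356
P(at least one) = 1 − 0.356 = 0.644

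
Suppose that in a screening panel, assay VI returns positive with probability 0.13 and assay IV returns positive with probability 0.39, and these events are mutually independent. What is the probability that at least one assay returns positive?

0.4693

Since the events are independent, P(none) is the product of the individual non-occurrence probabilities.
P(none) = (1 − 0.13) × (1 − 0.39) = 0.87 × 0.61 = 0.5307
P(at least one) = 1 − 0.5307 = 0.4693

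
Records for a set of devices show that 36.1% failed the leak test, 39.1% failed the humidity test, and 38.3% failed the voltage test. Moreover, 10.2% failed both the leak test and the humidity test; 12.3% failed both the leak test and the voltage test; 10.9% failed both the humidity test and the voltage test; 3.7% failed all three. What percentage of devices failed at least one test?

Using inclusion–exclusion:
P(at least one) = 36.1 + 39.1 + 38.3 − 10.2 − 12.3 − 10.9 + 3.7 = 83.8%

83.8%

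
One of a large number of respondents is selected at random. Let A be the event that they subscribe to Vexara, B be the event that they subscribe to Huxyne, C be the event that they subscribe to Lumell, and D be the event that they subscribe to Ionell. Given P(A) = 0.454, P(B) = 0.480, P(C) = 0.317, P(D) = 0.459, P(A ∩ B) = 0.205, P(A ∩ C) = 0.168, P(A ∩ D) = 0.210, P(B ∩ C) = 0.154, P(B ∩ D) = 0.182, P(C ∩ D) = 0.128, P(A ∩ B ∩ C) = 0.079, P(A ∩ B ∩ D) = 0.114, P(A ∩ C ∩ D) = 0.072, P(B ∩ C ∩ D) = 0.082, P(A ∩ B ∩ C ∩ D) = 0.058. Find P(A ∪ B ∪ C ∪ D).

P(A ∪ B ∪ C ∪ D) = 0.454 + 0.480 + 0.317 + 0.459 − 0.205 − 0.168 − 0.210 − 0.154 − 0.182 − 0.128 + 0.079 + 0.114 + 0.072 + 0.082 − 0.058 = 0.952

0.952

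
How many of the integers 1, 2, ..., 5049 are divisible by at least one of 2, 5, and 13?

3184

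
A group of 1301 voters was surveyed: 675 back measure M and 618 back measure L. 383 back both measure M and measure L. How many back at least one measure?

N(≥1) = 675 + 618 − 383 = 910

910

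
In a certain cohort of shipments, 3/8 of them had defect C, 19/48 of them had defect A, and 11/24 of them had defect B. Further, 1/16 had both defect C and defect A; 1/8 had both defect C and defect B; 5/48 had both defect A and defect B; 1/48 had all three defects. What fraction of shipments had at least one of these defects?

By inclusion–exclusion:
P(union) = 3/8 + 19/48 + 11/24 − 1/16 − 1/8 − 5/48 + 1/48 = 23/24

23/24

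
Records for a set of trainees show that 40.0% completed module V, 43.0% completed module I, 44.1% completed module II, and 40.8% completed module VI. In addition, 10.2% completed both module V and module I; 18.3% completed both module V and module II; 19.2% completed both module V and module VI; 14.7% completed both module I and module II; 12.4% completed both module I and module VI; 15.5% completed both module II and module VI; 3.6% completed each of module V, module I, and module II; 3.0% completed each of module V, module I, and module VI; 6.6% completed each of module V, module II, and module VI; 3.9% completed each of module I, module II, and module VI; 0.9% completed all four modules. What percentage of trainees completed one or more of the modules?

P(union) = 40.0 + 43.0 + 44.1 + 40.8 − 10.2 − 18.3 − 19.2 − 14.7 − 12.4 − 15.5 + 3.6 + 3.0 + 6.6 + 3.9 − 0.9 = 93.8%

93.8%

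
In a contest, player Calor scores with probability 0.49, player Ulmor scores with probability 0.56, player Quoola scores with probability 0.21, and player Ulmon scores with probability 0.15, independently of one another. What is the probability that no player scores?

0.1506846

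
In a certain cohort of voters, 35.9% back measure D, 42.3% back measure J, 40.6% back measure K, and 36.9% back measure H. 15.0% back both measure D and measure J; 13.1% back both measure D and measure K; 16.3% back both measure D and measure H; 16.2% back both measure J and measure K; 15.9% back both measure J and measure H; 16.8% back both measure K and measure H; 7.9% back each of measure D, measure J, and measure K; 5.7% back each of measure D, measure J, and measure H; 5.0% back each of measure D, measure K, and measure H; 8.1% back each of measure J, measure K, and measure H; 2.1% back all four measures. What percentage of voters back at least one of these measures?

P(≥1) = 35.9 + 42.3 + 40.6 + 36.9 − 15.0 − 13.1 − 16.3 − 16.2 − 15.9 − 16.8 + 7.9 + 5.7 + 5.0 + 8.1 − 2.1 = 87.0%

87.0%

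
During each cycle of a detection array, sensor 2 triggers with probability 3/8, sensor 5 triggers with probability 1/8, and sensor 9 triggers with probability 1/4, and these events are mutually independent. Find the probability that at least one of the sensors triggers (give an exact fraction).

P(none) = (1 − 3/8) × (1 − 1/8) × (1 − 1/4) = 5/8 × 7/8 × 3/4 = 105/256
P(at least one) = 1 − 105/256 = 151/256

151/256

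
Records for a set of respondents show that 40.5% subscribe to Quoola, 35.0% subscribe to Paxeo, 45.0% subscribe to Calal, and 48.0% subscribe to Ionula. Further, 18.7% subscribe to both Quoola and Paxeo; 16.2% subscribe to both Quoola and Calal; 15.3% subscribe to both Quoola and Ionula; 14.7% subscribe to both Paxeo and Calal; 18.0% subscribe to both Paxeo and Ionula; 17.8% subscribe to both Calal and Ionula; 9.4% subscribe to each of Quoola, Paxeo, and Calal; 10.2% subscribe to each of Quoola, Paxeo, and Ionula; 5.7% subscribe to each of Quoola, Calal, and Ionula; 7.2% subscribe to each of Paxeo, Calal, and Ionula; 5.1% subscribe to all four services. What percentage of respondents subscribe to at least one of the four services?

Using inclusion–exclusion:
P(at least one) = 40.5 + 35.0 + 45.0 + 48.0 − 18.7 − 16.2 − 15.3 − 14.7 − 18.0 − 17.8 + 9.4 + 10.2 + 5.7 + 7.2 − 5.1 = 95.2%

95.2%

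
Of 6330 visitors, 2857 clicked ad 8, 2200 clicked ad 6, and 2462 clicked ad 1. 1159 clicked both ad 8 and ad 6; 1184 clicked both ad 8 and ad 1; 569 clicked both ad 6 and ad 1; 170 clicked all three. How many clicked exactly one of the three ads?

Using the inclusion–exclusion count for exactly one event:
N(exactly one) = 2857 + 2200 + 2462 − 2·1159 − 2·1184 − 2·569 + 3·170 = 2205

2205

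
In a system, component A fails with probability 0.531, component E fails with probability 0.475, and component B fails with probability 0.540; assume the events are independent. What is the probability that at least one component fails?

0.8867365

P(none) = (1 − 0.531) × (1 − 0.475) × (1 − 0.540) = 0.469 × 0.525 × 0.460 = 0.1132635
P(at least one) = 1 − 0.1132635 = 0.8867365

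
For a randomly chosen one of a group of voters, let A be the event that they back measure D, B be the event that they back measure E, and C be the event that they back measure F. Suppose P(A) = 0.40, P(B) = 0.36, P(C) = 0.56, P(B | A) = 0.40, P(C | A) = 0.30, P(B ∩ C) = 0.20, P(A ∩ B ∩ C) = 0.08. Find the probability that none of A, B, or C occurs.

0.08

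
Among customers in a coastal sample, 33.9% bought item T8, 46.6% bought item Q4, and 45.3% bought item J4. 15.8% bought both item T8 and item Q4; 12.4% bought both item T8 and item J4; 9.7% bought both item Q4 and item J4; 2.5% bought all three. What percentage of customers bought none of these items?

P(≥1) = 33.9 + 46.6 + 45.3 − 15.8 − 12.4 − 9.7 + 2.5 = 90.4%
P(none) = 100% − 90.4% = 9.6%

9.6%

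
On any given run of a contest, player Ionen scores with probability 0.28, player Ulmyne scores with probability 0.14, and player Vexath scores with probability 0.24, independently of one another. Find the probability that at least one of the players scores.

0.529408

Since the events are independent, P(none) is the product of the individual non-occurrence probabilities.
P(none) = (1 − 0.28) × (1 − 0.14) × (1 − 0.24) = 0.72 × 0.86 × 0.76 = 0.470592
P(at least one) = 1 − 0.470592 = 0.529408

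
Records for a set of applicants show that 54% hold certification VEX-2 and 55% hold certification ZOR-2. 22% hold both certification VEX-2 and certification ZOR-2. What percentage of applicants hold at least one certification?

87%

Using inclusion–exclusion:
P(≥1) = 54 + 55 − 22 = 87%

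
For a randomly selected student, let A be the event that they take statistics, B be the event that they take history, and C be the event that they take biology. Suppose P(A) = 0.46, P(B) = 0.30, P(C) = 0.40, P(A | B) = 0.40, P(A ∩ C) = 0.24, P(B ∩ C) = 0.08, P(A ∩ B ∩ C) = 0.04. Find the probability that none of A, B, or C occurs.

P(A ∩ B) = P(B)·P(A|B) = 0.30 × 0.40 = 0.12
By inclusion–exclusion:
P(A ∪ B ∪ C) = 0.46 + 0.30 + 0.40 − 0.12 − 0.24 − 0.08 + 0.04 = 0.76
P(none) = 1 − 0.76 = 0.24

0.24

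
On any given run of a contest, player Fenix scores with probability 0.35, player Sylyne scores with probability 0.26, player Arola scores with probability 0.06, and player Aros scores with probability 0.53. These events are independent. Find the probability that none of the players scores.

0.2125058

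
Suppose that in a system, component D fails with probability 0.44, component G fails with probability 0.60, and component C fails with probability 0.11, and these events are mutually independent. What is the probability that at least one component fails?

0.80064

P(none) = (1 − 0.44) × (1 − 0.60) × (1 − 0.11) = 0.56 × 0.40 × 0.89 = 0.19936
P(at least one) = 1 − 0.19936 = 0.80064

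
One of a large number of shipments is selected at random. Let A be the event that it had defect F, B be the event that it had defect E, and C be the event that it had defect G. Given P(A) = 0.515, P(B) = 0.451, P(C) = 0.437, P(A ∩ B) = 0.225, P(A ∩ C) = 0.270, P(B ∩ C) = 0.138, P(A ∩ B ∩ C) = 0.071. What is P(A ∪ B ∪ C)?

0.841

By inclusion-exclusion,
P(A ∪ B ∪ C) = 0.515 + 0.451 + 0.437 − 0.225 − 0.270 − 0.138 + 0.071 = 0.841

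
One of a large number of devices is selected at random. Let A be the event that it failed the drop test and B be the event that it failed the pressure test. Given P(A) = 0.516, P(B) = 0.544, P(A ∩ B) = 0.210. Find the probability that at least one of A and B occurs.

By inclusion–exclusion:
P(A ∪ B) = 0.516 + 0.544 − 0.210 = 0.850

0.850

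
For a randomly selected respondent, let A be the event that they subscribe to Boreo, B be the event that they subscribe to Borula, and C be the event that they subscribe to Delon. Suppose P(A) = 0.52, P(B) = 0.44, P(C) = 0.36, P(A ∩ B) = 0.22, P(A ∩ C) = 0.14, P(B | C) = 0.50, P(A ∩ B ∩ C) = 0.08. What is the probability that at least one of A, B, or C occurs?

0.86

P(B ∩ C) = P(C)·P(B|C) = 0.36 × 0.50 = 0.18
By inclusion–exclusion:
P(A ∪ B ∪ C) = 0.52 + 0.44 + 0.36 − 0.22 − 0.14 − 0.18 + 0.08 = 0.86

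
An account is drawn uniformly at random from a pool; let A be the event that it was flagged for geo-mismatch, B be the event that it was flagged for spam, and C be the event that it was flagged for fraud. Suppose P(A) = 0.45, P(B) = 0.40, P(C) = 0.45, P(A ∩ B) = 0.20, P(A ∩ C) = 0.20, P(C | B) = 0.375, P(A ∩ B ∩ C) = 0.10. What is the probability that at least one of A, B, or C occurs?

P(B ∩ C) = P(B)·P(C|B) = 0.40 × 0.375 = 0.15
P(A ∪ B ∪ C) = 0.45 + 0.40 + 0.45 − 0.20 − 0.20 − 0.15 + 0.10 = 0.85

0.85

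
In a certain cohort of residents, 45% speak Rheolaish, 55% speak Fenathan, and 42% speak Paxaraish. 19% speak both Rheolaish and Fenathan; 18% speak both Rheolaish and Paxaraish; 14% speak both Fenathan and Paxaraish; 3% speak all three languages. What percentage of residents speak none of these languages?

Apply inclusion-exclusion:
P(at least one) = 45 + 55 + 42 − 19 − 18 − 14 + 3 = 94%
P(none) = 100% − 94% = 6%

6%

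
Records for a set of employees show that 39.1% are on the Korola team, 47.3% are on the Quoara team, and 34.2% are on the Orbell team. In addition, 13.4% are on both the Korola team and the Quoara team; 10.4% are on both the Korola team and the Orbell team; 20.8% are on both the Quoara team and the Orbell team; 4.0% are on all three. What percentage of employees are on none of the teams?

Apply inclusion-exclusion:
P(at least one) = 39.1 + 47.3 + 34.2 − 13.4 − 10.4 − 20.8 + 4.0 = 80.0%
P(none) = 100% − 80.0% = 20.0%

20.0%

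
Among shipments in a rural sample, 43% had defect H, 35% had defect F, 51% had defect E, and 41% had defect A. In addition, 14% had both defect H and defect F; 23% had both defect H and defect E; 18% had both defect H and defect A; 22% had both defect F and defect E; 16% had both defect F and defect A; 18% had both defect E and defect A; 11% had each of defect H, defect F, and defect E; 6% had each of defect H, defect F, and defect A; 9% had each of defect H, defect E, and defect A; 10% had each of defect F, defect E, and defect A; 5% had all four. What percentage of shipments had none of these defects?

P(union) = 43 + 35 + 51 + 41 − 14 − 23 − 18 − 22 − 16 − 18 + 11 + 6 + 9 + 10 − 5 = 90%
P(none) = 100% − 90% = 10%

10%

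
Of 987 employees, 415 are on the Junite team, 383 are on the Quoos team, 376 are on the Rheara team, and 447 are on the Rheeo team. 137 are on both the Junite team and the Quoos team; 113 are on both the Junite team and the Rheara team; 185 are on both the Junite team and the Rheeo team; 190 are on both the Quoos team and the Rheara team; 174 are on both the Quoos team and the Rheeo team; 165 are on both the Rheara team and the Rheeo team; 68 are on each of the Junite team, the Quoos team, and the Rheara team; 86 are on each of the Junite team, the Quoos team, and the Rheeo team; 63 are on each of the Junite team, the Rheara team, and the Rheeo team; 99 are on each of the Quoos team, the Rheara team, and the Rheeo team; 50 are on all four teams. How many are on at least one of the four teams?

Inclusion–exclusion gives
N(≥1) = 415 + 383 + 376 + 447 − 137 − 113 − 185 − 190 − 174 − 165 + 68 + 86 + 63 + 99 − 50 = 923

923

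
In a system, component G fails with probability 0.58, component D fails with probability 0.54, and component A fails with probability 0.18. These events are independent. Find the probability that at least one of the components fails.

0.841576

Since the events are independent, P(none) is the product of the individual non-occurrence probabilities.
P(none) = (1 − 0.58) × (1 − 0.54) × (1 − 0.18) = 0.42 × 0.46 × 0.82 = 0.158424
P(at least one) = 1 − 0.158424 = 0.841576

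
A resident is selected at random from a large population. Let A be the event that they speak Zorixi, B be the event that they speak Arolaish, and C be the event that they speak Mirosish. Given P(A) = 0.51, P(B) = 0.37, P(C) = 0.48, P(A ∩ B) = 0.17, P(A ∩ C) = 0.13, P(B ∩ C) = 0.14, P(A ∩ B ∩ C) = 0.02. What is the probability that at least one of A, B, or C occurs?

0.94

Using inclusion–exclusion:
P(A ∪ B ∪ C) = 0.51 + 0.37 + 0.48 − 0.17 − 0.13 − 0.14 + 0.02 = 0.94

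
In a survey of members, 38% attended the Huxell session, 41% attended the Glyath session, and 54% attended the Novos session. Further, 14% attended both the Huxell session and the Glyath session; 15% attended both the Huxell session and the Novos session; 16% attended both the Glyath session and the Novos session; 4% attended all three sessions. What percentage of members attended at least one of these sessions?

Apply inclusion-exclusion:
P(union) = 38 + 41 + 54 − 14 − 15 − 16 + 4 = 92%

92%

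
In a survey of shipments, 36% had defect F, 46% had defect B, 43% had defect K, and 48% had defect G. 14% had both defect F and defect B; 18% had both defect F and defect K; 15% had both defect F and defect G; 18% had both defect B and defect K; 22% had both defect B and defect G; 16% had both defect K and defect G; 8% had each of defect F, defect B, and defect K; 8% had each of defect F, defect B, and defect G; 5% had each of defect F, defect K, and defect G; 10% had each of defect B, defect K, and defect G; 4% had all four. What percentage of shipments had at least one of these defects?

By inclusion–exclusion:
P(≥1) = 36 + 46 + 43 + 48 − 14 − 18 − 15 − 18 − 22 − 16 + 8 + 8 + 5 + 10 − 4 = 97%

97%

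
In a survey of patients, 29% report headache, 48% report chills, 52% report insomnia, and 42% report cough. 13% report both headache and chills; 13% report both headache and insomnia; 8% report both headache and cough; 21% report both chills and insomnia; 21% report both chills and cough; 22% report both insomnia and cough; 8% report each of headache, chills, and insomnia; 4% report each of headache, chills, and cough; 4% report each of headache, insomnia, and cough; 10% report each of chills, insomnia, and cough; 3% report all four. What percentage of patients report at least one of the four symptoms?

96%

Apply inclusion-exclusion:
P(≥1) = 29 + 48 + 52 + 42 − 13 − 13 − 8 − 21 − 21 − 22 + 8 + 4 + 4 + 10 − 3 = 96%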